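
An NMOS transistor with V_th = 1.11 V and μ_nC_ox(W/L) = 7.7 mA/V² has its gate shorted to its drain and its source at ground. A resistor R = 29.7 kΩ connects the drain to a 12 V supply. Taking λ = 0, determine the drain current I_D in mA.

I_D = 0.356 mA

With gate tied to drain, V_GS = V_DS ≥ V_GS − V_th, so the device is in saturation.
KCL at the drain: ½ k_n (V_GS − V_th)² = (V_DD − V_GS)/R.
Let x = V_GS − 1.11. Then 114 x² + x − 10.89 = 0, giving x = 0.304 V (positive root), so V_GS = 1.41 V.
I_D = (V_DD − V_GS)/R = (12 − 1.41) / 29.7 = 0.356 mA.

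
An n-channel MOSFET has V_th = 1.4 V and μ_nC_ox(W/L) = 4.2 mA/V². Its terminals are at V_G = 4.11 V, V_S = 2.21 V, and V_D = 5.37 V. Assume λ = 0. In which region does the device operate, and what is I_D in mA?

Saturation; I_D = 0.525 mA

V_GS = V_G − V_S = 4.11 − 2.21 = 1.9 V; V_DS = V_D − V_S = 5.37 − 2.21 = 3.16 V.
V_ov = V_GS − V_th = 1.9 − 1.4 = 0.5 V.
Since V_DS = 3.16 V ≥ V_ov = 0.5 V, the device is in saturation.
I_D = ½ k_n V_ov² = 0.5 × 4.2 × 0.5² = 0.525 mA.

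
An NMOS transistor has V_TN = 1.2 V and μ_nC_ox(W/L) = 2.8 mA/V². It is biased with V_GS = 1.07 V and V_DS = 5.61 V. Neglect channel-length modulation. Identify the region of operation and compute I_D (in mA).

Cutoff; I_D = 0 mA

V_GS = 1.07 V < V_TN = 1.2 V, so the transistor is in cutoff.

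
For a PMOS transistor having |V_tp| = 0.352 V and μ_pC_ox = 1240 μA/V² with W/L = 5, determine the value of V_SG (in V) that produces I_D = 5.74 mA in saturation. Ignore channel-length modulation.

V_SG = 1.71 V

k_p = μ_pC_ox · (W/L) = 6.2 mA/V².
In saturation I_D = ½ k_p (V_SG − |V_tp|)², so V_SG − |V_tp| = √(2 I_D / k_p) = √(2 × 5.74 / 6.2) = 1.36 V.
V_SG = 0.352 + 1.36 = 1.71 V.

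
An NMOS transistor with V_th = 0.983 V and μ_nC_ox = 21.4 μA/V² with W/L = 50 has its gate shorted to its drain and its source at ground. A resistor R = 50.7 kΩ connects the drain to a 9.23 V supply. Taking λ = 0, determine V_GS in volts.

V_GS = 1.52 V

With gate tied to drain, V_GS = V_DS ≥ V_GS − V_th, so the device is in saturation.
k_n = μ_nC_ox · (W/L) = 1.07 mA/V².
KCL at the drain: ½ k_n (V_GS − V_th)² = (V_DD − V_GS)/R.
Let x = V_GS − 0.983. Then 27.1 x² + x − 8.247 = 0, giving x = 0.533 V (positive root), so V_GS = 1.52 V.
I_D = (V_DD − V_GS)/R = (9.23 − 1.52) / 50.7 = 0.152 mA.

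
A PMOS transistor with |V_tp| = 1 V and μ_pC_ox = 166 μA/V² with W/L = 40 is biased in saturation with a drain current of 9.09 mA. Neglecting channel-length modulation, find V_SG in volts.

k_p = μ_pC_ox · (W/L) = 6.64 mA/V².
In saturation I_D = ½ k_p (V_SG − |V_tp|)², so V_SG − |V_tp| = √(2 I_D / k_p) = √(2 × 9.09 / 6.64) = 1.65 V.
V_SG = 1 + 1.65 = 2.65 V.

V_SG = 2.65 V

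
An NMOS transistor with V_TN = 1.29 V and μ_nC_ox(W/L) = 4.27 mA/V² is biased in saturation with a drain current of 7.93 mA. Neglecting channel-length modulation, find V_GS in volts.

V_GS = 3.22 V

In saturation I_D = ½ k_n (V_GS − V_TN)², so V_GS − V_TN = √(2 I_D / k_n) = √(2 × 7.93 / 4.27) = 1.93 V.
V_GS = 1.29 + 1.93 = 3.22 V.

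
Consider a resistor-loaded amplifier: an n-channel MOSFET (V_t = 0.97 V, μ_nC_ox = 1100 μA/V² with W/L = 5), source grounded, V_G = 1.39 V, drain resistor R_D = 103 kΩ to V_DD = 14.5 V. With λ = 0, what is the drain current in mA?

I_D = 0.140 mA

V_GS = V_G = 1.39 V, so V_ov = 1.39 − 0.97 = 0.42 V.
k_n = μ_nC_ox · (W/L) = 5.5 mA/V².
Assume saturation: I_D = ½ k_n V_ov² = 0.5 × 5.5 × 0.42² = 0.485 mA, giving V_DS = V_DD − I_D R_D = 14.5 − 0.485 × 103 = -35.5 V.
But -35.5 V < V_ov = 0.42 V, so the device is actually in triode.
In triode I_D = k_n[V_ov V_DS − ½ V_DS²] and I_D = (V_DD − V_DS)/R_D. Equating: 283 V_DS² − 238.9 V_DS + 14.5 = 0, giving V_DS = 0.0658 V (the root below V_ov).
I_D = (14.5 − 0.0658) / 103 = 0.14 mA.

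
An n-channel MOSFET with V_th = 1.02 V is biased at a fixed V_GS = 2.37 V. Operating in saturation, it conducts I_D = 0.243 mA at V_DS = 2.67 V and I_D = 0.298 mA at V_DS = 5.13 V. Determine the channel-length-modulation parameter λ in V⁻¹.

With V_GS fixed, I_D ∝ (1 + λ V_DS) in saturation, so I_D2/I_D1 = (1 + λ V_DS2)/(1 + λ V_DS1).
0.298/0.243 = 1.226 = (1 + 5.13 λ)/(1 + 2.67 λ).
Solving: λ (I_D1 V_DS2 − I_D2 V_DS1) = I_D2 − I_D1, so λ = (0.298 − 0.243) / (0.243 × 5.13 − 0.298 × 2.67) = 0.055 / 0.451 = 0.122 V⁻¹.

λ = 0.122 V⁻¹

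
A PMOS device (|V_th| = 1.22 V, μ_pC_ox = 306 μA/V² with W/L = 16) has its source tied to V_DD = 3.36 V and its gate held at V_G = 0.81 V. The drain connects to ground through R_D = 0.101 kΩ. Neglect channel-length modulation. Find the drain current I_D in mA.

I_D = 4.33 mA

V_SG = V_DD − V_G = 3.36 − 0.81 = 2.55 V, so V_ov = 2.55 − 1.22 = 1.33 V.
k_p = μ_pC_ox · (W/L) = 4.896 mA/V².
Assume saturation: I_D = ½ k_p V_ov² = 0.5 × 4.896 × 1.33² = 4.33 mA, giving V_SD = V_DD − I_D R_D = 3.36 − 4.33 × 0.101 = 2.92 V.
V_SD = 2.92 V ≥ V_ov = 1.33 V, confirming saturation.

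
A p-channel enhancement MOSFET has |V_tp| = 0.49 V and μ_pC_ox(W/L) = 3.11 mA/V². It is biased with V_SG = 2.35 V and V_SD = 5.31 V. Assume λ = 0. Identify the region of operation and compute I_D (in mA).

V_ov = V_SG − |V_tp| = 2.35 − 0.49 = 1.86 V.
Since V_SD = 5.31 V ≥ V_ov = 1.86 V, the device is in saturation.
I_D = ½ k_p V_ov² = 0.5 × 3.11 × 1.86² = 5.38 mA.

Saturation; I_D = 5.38 mA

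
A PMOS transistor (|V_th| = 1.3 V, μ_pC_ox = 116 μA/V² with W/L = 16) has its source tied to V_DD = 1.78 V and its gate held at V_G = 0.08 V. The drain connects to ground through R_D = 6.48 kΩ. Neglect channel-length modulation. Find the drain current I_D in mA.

I_D = 0.148 mA

V_SG = V_DD − V_G = 1.78 − 0.08 = 1.7 V, so V_ov = 1.7 − 1.3 = 0.4 V.
k_p = μ_pC_ox · (W/L) = 1.856 mA/V².
Assume saturation: I_D = ½ k_p V_ov² = 0.5 × 1.856 × 0.4² = 0.148 mA, giving V_SD = V_DD − I_D R_D = 1.78 − 0.148 × 6.48 = 0.818 V.
V_SD = 0.818 V ≥ V_ov = 0.4 V, confirming saturation.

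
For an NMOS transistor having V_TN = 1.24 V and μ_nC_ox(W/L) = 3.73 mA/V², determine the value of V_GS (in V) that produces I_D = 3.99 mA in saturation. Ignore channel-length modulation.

In saturation I_D = ½ k_n (V_GS − V_TN)², so V_GS − V_TN = √(2 I_D / k_n) = √(2 × 3.99 / 3.73) = 1.46 V.
V_GS = 1.24 + 1.46 = 2.7 V.

V_GS = 2.70 V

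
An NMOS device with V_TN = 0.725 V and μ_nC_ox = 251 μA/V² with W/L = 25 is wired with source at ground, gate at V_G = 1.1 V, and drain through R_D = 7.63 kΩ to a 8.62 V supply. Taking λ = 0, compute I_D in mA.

V_GS = V_G = 1.1 V, so V_ov = 1.1 − 0.725 = 0.375 V.
k_n = μ_nC_ox · (W/L) = 6.275 mA/V².
Assume saturation: I_D = ½ k_n V_ov² = 0.5 × 6.275 × 0.375² = 0.441 mA, giving V_DS = V_DD − I_D R_D = 8.62 − 0.441 × 7.63 = 5.25 V.
V_DS = 5.25 V ≥ V_ov = 0.375 V, confirming saturation.

I_D = 0.441 mA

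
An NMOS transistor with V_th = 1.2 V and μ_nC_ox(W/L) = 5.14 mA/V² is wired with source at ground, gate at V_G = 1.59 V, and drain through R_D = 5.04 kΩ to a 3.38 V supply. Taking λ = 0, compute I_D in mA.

I_D = 0.391 mA

V_GS = V_G = 1.59 V, so V_ov = 1.59 − 1.2 = 0.39 V.
Assume saturation: I_D = ½ k_n V_ov² = 0.5 × 5.14 × 0.39² = 0.391 mA, giving V_DS = V_DD − I_D R_D = 3.38 − 0.391 × 5.04 = 1.41 V.
V_DS = 1.41 V ≥ V_ov = 0.39 V, confirming saturation.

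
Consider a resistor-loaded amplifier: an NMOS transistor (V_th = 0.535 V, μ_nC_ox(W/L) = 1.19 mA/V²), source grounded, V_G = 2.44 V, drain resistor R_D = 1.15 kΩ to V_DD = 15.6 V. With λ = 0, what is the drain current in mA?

V_GS = V_G = 2.44 V, so V_ov = 2.44 − 0.535 = 1.9 V.
Assume saturation: I_D = ½ k_n V_ov² = 0.5 × 1.19 × 1.9² = 2.16 mA, giving V_DS = V_DD − I_D R_D = 15.6 − 2.16 × 1.15 = 13.1 V.
V_DS = 13.1 V ≥ V_ov = 1.9 V, confirming saturation.

I_D = 2.16 mA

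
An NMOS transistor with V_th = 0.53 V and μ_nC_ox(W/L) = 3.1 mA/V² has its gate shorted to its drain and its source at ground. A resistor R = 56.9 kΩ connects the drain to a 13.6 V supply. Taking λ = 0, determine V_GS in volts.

V_GS = 0.909 V

With gate tied to drain, V_GS = V_DS ≥ V_GS − V_th, so the device is in saturation.
KCL at the drain: ½ k_n (V_GS − V_th)² = (V_DD − V_GS)/R.
Let x = V_GS − 0.53. Then 88.2 x² + x − 13.07 = 0, giving x = 0.379 V (positive root), so V_GS = 0.909 V.
I_D = (V_DD − V_GS)/R = (13.6 − 0.909) / 56.9 = 0.223 mA.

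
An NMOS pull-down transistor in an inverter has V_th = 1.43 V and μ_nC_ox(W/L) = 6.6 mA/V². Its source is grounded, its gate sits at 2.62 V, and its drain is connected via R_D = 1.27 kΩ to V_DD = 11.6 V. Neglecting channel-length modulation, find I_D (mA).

V_GS = V_G = 2.62 V, so V_ov = 2.62 − 1.43 = 1.19 V.
Assume saturation: I_D = ½ k_n V_ov² = 0.5 × 6.6 × 1.19² = 4.67 mA, giving V_DS = V_DD − I_D R_D = 11.6 − 4.67 × 1.27 = 5.67 V.
V_DS = 5.67 V ≥ V_ov = 1.19 V, confirming saturation.

I_D = 4.67 mA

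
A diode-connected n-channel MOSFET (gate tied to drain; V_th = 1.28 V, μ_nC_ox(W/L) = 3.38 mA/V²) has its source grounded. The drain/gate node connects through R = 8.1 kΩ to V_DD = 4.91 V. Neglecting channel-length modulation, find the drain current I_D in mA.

I_D = 0.389 mA

With gate tied to drain, V_GS = V_DS ≥ V_GS − V_th, so the device is in saturation.
KCL at the drain: ½ k_n (V_GS − V_th)² = (V_DD − V_GS)/R.
Let x = V_GS − 1.28. Then 13.7 x² + x − 3.63 = 0, giving x = 0.48 V (positive root), so V_GS = 1.76 V.
I_D = (V_DD − V_GS)/R = (4.91 − 1.76) / 8.1 = 0.389 mA.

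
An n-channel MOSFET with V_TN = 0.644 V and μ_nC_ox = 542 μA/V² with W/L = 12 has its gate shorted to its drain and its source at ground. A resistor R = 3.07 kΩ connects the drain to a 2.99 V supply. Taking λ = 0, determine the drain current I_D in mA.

I_D = 0.622 mA

With gate tied to drain, V_GS = V_DS ≥ V_GS − V_TN, so the device is in saturation.
k_n = μ_nC_ox · (W/L) = 6.504 mA/V².
KCL at the drain: ½ k_n (V_GS − V_TN)² = (V_DD − V_GS)/R.
Let x = V_GS − 0.644. Then 9.98 x² + x − 2.346 = 0, giving x = 0.437 V (positive root), so V_GS = 1.08 V.
I_D = (V_DD − V_GS)/R = (2.99 − 1.08) / 3.07 = 0.622 mA.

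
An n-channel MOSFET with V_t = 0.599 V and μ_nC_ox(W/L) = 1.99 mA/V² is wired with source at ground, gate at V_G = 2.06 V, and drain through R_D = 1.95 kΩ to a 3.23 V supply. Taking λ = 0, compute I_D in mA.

V_GS = V_G = 2.06 V, so V_ov = 2.06 − 0.599 = 1.46 V.
Assume saturation: I_D = ½ k_n V_ov² = 0.5 × 1.99 × 1.46² = 2.12 mA, giving V_DS = V_DD − I_D R_D = 3.23 − 2.12 × 1.95 = -0.912 V.
But -0.912 V < V_ov = 1.46 V, so the device is actually in triode.
In triode I_D = k_n[V_ov V_DS − ½ V_DS²] and I_D = (V_DD − V_DS)/R_D. Equating: 1.94 V_DS² − 6.669 V_DS + 3.23 = 0, giving V_DS = 0.583 V (the root below V_ov).
I_D = (3.23 − 0.583) / 1.95 = 1.36 mA.

I_D = 1.36 mA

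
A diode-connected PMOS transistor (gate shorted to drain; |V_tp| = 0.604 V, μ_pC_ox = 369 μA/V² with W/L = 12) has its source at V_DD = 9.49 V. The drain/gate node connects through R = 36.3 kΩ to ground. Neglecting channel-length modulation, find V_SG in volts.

With gate tied to drain, V_SG = V_SD ≥ V_SG − |V_tp|, so the device is in saturation.
k_p = μ_pC_ox · (W/L) = 4.428 mA/V².
KCL at the drain: ½ k_p (V_SG − |V_tp|)² = (V_DD − V_SG)/R.
Let x = V_SG − 0.604. Then 80.4 x² + x − 8.886 = 0, giving x = 0.326 V (positive root), so V_SG = 0.93 V.
I_D = (V_DD − V_SG)/R = (9.49 − 0.93) / 36.3 = 0.236 mA.

V_SG = 0.930 V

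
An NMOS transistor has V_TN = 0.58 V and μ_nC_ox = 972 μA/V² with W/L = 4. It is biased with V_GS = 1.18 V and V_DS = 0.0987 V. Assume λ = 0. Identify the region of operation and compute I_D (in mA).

k_n = μ_nC_ox · (W/L) = 3.888 mA/V².
V_ov = V_GS − V_TN = 1.18 − 0.58 = 0.6 V.
Since V_DS = 0.0987 V < V_ov = 0.6 V, the device is in the triode region.
I_D = k_n [V_ov · V_DS − ½ V_DS²] = 3.888 × [0.6 × 0.0987 − 0.5 × 0.0987²] = 0.211 mA.

Triode; I_D = 0.211 mA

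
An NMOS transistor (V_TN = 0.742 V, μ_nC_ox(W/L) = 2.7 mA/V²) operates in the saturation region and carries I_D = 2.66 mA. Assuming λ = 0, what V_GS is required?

In saturation I_D = ½ k_n (V_GS − V_TN)², so V_GS − V_TN = √(2 I_D / k_n) = √(2 × 2.66 / 2.7) = 1.4 V.
V_GS = 0.742 + 1.4 = 2.15 V.

V_GS = 2.15 V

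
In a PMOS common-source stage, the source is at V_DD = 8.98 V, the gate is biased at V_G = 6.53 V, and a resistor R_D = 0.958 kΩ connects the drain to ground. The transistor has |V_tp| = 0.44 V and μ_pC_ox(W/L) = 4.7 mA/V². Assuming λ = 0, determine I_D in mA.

V_SG = V_DD − V_G = 8.98 − 6.53 = 2.45 V, so V_ov = 2.45 − 0.44 = 2.01 V.
Assume saturation: I_D = ½ k_p V_ov² = 0.5 × 4.7 × 2.01² = 9.49 mA, giving V_SD = V_DD − I_D R_D = 8.98 − 9.49 × 0.958 = -0.115 V.
But -0.115 V < V_ov = 2.01 V, so the device is actually in triode.
In triode I_D = k_p[V_ov V_SD − ½ V_SD²] and I_D = (V_DD − V_SD)/R_D. Equating: 2.25 V_SD² − 10.05 V_SD + 8.98 = 0, giving V_SD = 1.24 V (the root below V_ov).
I_D = (8.98 − 1.24) / 0.958 = 8.08 mA.

I_D = 8.08 mA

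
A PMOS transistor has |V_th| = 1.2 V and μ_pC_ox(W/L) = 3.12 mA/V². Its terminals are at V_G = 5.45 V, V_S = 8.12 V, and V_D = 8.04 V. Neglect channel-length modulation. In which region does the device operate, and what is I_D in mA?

V_SG = V_S − V_G = 8.12 − 5.45 = 2.67 V; V_SD = V_S − V_D = 8.12 − 8.04 = 0.08 V.
V_ov = V_SG − |V_th| = 2.67 − 1.2 = 1.47 V.
Since V_SD = 0.08 V < V_ov = 1.47 V, the device is in the triode region.
I_D = k_p [V_ov · V_SD − ½ V_SD²] = 3.12 × [1.47 × 0.08 − 0.5 × 0.08²] = 0.357 mA.

Triode; I_D = 0.357 mA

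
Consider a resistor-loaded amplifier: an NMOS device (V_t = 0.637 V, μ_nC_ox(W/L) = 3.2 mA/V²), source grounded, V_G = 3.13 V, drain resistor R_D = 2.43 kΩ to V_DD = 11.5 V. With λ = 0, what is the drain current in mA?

V_GS = V_G = 3.13 V, so V_ov = 3.13 − 0.637 = 2.49 V.
Assume saturation: I_D = ½ k_n V_ov² = 0.5 × 3.2 × 2.49² = 9.94 mA, giving V_DS = V_DD − I_D R_D = 11.5 − 9.94 × 2.43 = -12.7 V.
But -12.7 V < V_ov = 2.49 V, so the device is actually in triode.
In triode I_D = k_n[V_ov V_DS − ½ V_DS²] and I_D = (V_DD − V_DS)/R_D. Equating: 3.89 V_DS² − 20.39 V_DS + 11.5 = 0, giving V_DS = 0.643 V (the root below V_ov).
I_D = (11.5 − 0.643) / 2.43 = 4.47 mA.

I_D = 4.47 mA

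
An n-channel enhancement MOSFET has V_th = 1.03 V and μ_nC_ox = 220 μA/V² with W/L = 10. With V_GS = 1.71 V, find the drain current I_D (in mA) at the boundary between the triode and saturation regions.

At the boundary V_DS = V_ov = V_GS − V_th = 1.71 − 1.03 = 0.68 V.
k_n = μ_nC_ox · (W/L) = 2.2 mA/V².
I_D = ½ k_n V_ov² = 0.5 × 2.2 × 0.68² = 0.509 mA.

I_D = 0.509 mA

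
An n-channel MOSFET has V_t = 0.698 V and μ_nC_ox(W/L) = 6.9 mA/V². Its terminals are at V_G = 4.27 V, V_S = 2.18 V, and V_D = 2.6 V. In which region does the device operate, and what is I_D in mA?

Triode; I_D = 3.43 mA

V_GS = V_G − V_S = 4.27 − 2.18 = 2.09 V; V_DS = V_D − V_S = 2.6 − 2.18 = 0.42 V.
V_ov = V_GS − V_t = 2.09 − 0.698 = 1.39 V.
Since V_DS = 0.42 V < V_ov = 1.39 V, the device is in the triode region.
I_D = k_n [V_ov · V_DS − ½ V_DS²] = 6.9 × [1.39 × 0.42 − 0.5 × 0.42²] = 3.43 mA.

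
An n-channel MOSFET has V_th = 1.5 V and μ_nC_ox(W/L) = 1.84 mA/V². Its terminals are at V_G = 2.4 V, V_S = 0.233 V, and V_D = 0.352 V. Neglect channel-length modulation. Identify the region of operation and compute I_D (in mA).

V_GS = V_G − V_S = 2.4 − 0.233 = 2.17 V; V_DS = V_D − V_S = 0.352 − 0.233 = 0.119 V.
V_ov = V_GS − V_th = 2.17 − 1.5 = 0.667 V.
Since V_DS = 0.119 V < V_ov = 0.667 V, the device is in the triode region.
I_D = k_n [V_ov · V_DS − ½ V_DS²] = 1.84 × [0.667 × 0.119 − 0.5 × 0.119²] = 0.133 mA.

Triode; I_D = 0.133 mA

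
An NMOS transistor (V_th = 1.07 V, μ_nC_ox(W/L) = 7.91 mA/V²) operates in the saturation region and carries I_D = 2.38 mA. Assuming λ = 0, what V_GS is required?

V_GS = 1.85 V

In saturation I_D = ½ k_n (V_GS − V_th)², so V_GS − V_th = √(2 I_D / k_n) = √(2 × 2.38 / 7.91) = 0.776 V.
V_GS = 1.07 + 0.776 = 1.85 V.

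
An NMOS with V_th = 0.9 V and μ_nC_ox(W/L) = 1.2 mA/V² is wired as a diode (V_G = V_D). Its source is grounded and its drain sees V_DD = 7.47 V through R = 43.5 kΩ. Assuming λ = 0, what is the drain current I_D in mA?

I_D = 0.140 mA

With gate tied to drain, V_GS = V_DS ≥ V_GS − V_th, so the device is in saturation.
KCL at the drain: ½ k_n (V_GS − V_th)² = (V_DD − V_GS)/R.
Let x = V_GS − 0.9. Then 26.1 x² + x − 6.57 = 0, giving x = 0.483 V (positive root), so V_GS = 1.38 V.
I_D = (V_DD − V_GS)/R = (7.47 − 1.38) / 43.5 = 0.14 mA.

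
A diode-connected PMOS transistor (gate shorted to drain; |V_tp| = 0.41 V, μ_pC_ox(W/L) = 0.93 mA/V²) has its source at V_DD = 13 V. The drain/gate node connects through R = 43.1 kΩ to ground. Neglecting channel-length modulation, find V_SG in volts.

With gate tied to drain, V_SG = V_SD ≥ V_SG − |V_tp|, so the device is in saturation.
KCL at the drain: ½ k_p (V_SG − |V_tp|)² = (V_DD − V_SG)/R.
Let x = V_SG − 0.41. Then 20 x² + x − 12.59 = 0, giving x = 0.768 V (positive root), so V_SG = 1.18 V.
I_D = (V_DD − V_SG)/R = (13 − 1.18) / 43.1 = 0.274 mA.

V_SG = 1.18 V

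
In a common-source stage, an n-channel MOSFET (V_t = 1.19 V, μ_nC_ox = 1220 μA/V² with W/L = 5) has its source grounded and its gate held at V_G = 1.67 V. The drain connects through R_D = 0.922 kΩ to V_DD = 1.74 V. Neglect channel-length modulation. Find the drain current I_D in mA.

V_GS = V_G = 1.67 V, so V_ov = 1.67 − 1.19 = 0.48 V.
k_n = μ_nC_ox · (W/L) = 6.1 mA/V².
Assume saturation: I_D = ½ k_n V_ov² = 0.5 × 6.1 × 0.48² = 0.703 mA, giving V_DS = V_DD − I_D R_D = 1.74 − 0.703 × 0.922 = 1.09 V.
V_DS = 1.09 V ≥ V_ov = 0.48 V, confirming saturation.

I_D = 0.703 mA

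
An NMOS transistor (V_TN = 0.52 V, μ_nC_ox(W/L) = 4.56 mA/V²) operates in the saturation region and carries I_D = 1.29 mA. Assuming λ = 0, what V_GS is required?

V_GS = 1.27 V

In saturation I_D = ½ k_n (V_GS − V_TN)², so V_GS − V_TN = √(2 I_D / k_n) = √(2 × 1.29 / 4.56) = 0.752 V.
V_GS = 0.52 + 0.752 = 1.27 V.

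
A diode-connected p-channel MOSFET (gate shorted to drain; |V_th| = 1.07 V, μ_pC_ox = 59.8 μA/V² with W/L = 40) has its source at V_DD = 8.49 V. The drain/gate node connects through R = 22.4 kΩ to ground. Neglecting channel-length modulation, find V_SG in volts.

With gate tied to drain, V_SG = V_SD ≥ V_SG − |V_th|, so the device is in saturation.
k_p = μ_pC_ox · (W/L) = 2.392 mA/V².
KCL at the drain: ½ k_p (V_SG − |V_th|)² = (V_DD − V_SG)/R.
Let x = V_SG − 1.07. Then 26.8 x² + x − 7.42 = 0, giving x = 0.508 V (positive root), so V_SG = 1.58 V.
I_D = (V_DD − V_SG)/R = (8.49 − 1.58) / 22.4 = 0.309 mA.

V_SG = 1.58 V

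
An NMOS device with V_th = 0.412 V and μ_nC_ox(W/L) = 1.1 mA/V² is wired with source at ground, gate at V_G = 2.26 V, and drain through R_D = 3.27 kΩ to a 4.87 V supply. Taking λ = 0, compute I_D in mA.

V_GS = V_G = 2.26 V, so V_ov = 2.26 − 0.412 = 1.85 V.
Assume saturation: I_D = ½ k_n V_ov² = 0.5 × 1.1 × 1.85² = 1.88 mA, giving V_DS = V_DD − I_D R_D = 4.87 − 1.88 × 3.27 = -1.27 V.
But -1.27 V < V_ov = 1.85 V, so the device is actually in triode.
In triode I_D = k_n[V_ov V_DS − ½ V_DS²] and I_D = (V_DD − V_DS)/R_D. Equating: 1.8 V_DS² − 7.647 V_DS + 4.87 = 0, giving V_DS = 0.78 V (the root below V_ov).
I_D = (4.87 − 0.78) / 3.27 = 1.25 mA.

I_D = 1.25 mA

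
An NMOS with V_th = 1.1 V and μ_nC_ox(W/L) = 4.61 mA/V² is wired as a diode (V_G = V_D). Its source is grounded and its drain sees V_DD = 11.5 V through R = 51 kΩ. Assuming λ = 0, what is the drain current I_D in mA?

With gate tied to drain, V_GS = V_DS ≥ V_GS − V_th, so the device is in saturation.
KCL at the drain: ½ k_n (V_GS − V_th)² = (V_DD − V_GS)/R.
Let x = V_GS − 1.1. Then 118 x² + x − 10.4 = 0, giving x = 0.293 V (positive root), so V_GS = 1.39 V.
I_D = (V_DD − V_GS)/R = (11.5 − 1.39) / 51 = 0.198 mA.

I_D = 0.198 mA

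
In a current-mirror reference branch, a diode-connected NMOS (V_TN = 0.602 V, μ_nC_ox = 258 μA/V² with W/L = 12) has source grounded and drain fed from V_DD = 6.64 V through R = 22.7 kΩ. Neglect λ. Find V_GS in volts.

V_GS = 1.00 V

With gate tied to drain, V_GS = V_DS ≥ V_GS − V_TN, so the device is in saturation.
k_n = μ_nC_ox · (W/L) = 3.096 mA/V².
KCL at the drain: ½ k_n (V_GS − V_TN)² = (V_DD − V_GS)/R.
Let x = V_GS − 0.602. Then 35.1 x² + x − 6.038 = 0, giving x = 0.401 V (positive root), so V_GS = 1 V.
I_D = (V_DD − V_GS)/R = (6.64 − 1) / 22.7 = 0.248 mA.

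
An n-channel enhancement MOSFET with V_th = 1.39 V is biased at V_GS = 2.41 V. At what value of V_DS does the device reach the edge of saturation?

The boundary between triode and saturation is V_DS = V_GS − V_th = V_ov.
V_ov = 2.41 − 1.39 = 1.02 V.

V_DS,sat = 1.02 V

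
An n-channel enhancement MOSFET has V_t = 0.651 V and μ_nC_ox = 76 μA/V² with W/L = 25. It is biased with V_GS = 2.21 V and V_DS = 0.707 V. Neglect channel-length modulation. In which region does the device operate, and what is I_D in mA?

k_n = μ_nC_ox · (W/L) = 1.9 mA/V².
V_ov = V_GS − V_t = 2.21 − 0.651 = 1.56 V.
Since V_DS = 0.707 V < V_ov = 1.56 V, the device is in the triode region.
I_D = k_n [V_ov · V_DS − ½ V_DS²] = 1.9 × [1.56 × 0.707 − 0.5 × 0.707²] = 1.62 mA.

Triode; I_D = 1.62 mA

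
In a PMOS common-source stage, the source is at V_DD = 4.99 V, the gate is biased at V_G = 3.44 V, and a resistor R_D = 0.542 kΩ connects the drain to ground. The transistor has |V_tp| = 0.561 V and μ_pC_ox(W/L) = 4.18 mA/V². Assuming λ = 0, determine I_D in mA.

V_SG = V_DD − V_G = 4.99 − 3.44 = 1.55 V, so V_ov = 1.55 − 0.561 = 0.989 V.
Assume saturation: I_D = ½ k_p V_ov² = 0.5 × 4.18 × 0.989² = 2.04 mA, giving V_SD = V_DD − I_D R_D = 4.99 − 2.04 × 0.542 = 3.88 V.
V_SD = 3.88 V ≥ V_ov = 0.989 V, confirming saturation.

I_D = 2.04 mA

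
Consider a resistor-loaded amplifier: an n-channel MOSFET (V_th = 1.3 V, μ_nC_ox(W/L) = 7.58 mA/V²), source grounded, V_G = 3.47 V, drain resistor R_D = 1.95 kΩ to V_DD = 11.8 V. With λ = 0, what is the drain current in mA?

V_GS = V_G = 3.47 V, so V_ov = 3.47 − 1.3 = 2.17 V.
Assume saturation: I_D = ½ k_n V_ov² = 0.5 × 7.58 × 2.17² = 17.8 mA, giving V_DS = V_DD − I_D R_D = 11.8 − 17.8 × 1.95 = -23 V.
But -23 V < V_ov = 2.17 V, so the device is actually in triode.
In triode I_D = k_n[V_ov V_DS − ½ V_DS²] and I_D = (V_DD − V_DS)/R_D. Equating: 7.39 V_DS² − 33.07 V_DS + 11.8 = 0, giving V_DS = 0.391 V (the root below V_ov).
I_D = (11.8 − 0.391) / 1.95 = 5.85 mA.

I_D = 5.85 mA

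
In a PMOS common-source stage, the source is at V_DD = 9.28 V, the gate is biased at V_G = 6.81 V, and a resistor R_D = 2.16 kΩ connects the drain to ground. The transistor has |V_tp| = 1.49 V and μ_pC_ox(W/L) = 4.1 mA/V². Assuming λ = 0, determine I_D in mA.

V_SG = V_DD − V_G = 9.28 − 6.81 = 2.47 V, so V_ov = 2.47 − 1.49 = 0.98 V.
Assume saturation: I_D = ½ k_p V_ov² = 0.5 × 4.1 × 0.98² = 1.97 mA, giving V_SD = V_DD − I_D R_D = 9.28 − 1.97 × 2.16 = 5.03 V.
V_SD = 5.03 V ≥ V_ov = 0.98 V, confirming saturation.

I_D = 1.97 mA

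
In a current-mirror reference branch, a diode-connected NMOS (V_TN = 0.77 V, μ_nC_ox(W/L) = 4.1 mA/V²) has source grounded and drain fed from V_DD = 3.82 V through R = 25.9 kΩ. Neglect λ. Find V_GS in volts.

With gate tied to drain, V_GS = V_DS ≥ V_GS − V_TN, so the device is in saturation.
KCL at the drain: ½ k_n (V_GS − V_TN)² = (V_DD − V_GS)/R.
Let x = V_GS − 0.77. Then 53.1 x² + x − 3.05 = 0, giving x = 0.23 V (positive root), so V_GS = 1 V.
I_D = (V_DD − V_GS)/R = (3.82 − 1) / 25.9 = 0.109 mA.

V_GS = 1.00 V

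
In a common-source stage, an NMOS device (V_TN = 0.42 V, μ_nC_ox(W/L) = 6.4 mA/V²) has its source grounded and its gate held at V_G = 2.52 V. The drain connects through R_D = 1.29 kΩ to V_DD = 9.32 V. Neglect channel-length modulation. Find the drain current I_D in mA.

V_GS = V_G = 2.52 V, so V_ov = 2.52 − 0.42 = 2.1 V.
Assume saturation: I_D = ½ k_n V_ov² = 0.5 × 6.4 × 2.1² = 14.1 mA, giving V_DS = V_DD − I_D R_D = 9.32 − 14.1 × 1.29 = -8.88 V.
But -8.88 V < V_ov = 2.1 V, so the device is actually in triode.
In triode I_D = k_n[V_ov V_DS − ½ V_DS²] and I_D = (V_DD − V_DS)/R_D. Equating: 4.13 V_DS² − 18.34 V_DS + 9.32 = 0, giving V_DS = 0.585 V (the root below V_ov).
I_D = (9.32 − 0.585) / 1.29 = 6.77 mA.

I_D = 6.77 mA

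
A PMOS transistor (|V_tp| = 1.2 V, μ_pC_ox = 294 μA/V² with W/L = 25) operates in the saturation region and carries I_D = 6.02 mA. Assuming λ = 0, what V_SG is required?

V_SG = 2.48 V

k_p = μ_pC_ox · (W/L) = 7.35 mA/V².
In saturation I_D = ½ k_p (V_SG − |V_tp|)², so V_SG − |V_tp| = √(2 I_D / k_p) = √(2 × 6.02 / 7.35) = 1.28 V.
V_SG = 1.2 + 1.28 = 2.48 V.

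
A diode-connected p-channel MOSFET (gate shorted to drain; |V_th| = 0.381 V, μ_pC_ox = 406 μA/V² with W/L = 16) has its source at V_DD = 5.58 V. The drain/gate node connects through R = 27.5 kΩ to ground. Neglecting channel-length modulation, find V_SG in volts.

With gate tied to drain, V_SG = V_SD ≥ V_SG − |V_th|, so the device is in saturation.
k_p = μ_pC_ox · (W/L) = 6.496 mA/V².
KCL at the drain: ½ k_p (V_SG − |V_th|)² = (V_DD − V_SG)/R.
Let x = V_SG − 0.381. Then 89.3 x² + x − 5.199 = 0, giving x = 0.236 V (positive root), so V_SG = 0.617 V.
I_D = (V_DD − V_SG)/R = (5.58 − 0.617) / 27.5 = 0.18 mA.

V_SG = 0.617 V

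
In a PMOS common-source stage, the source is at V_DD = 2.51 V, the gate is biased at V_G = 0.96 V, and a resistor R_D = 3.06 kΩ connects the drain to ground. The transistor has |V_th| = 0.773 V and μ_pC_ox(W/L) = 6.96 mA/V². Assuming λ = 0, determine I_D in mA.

I_D = 0.769 mA

V_SG = V_DD − V_G = 2.51 − 0.96 = 1.55 V, so V_ov = 1.55 − 0.773 = 0.777 V.
Assume saturation: I_D = ½ k_p V_ov² = 0.5 × 6.96 × 0.777² = 2.1 mA, giving V_SD = V_DD − I_D R_D = 2.51 − 2.1 × 3.06 = -3.92 V.
But -3.92 V < V_ov = 0.777 V, so the device is actually in triode.
In triode I_D = k_p[V_ov V_SD − ½ V_SD²] and I_D = (V_DD − V_SD)/R_D. Equating: 10.6 V_SD² − 17.55 V_SD + 2.51 = 0, giving V_SD = 0.158 V (the root below V_ov).
I_D = (2.51 − 0.158) / 3.06 = 0.769 mA.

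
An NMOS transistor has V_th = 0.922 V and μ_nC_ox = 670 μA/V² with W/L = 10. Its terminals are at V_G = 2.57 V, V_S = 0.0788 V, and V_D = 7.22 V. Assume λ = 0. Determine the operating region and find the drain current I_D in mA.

Saturation; I_D = 8.25 mA

V_GS = V_G − V_S = 2.57 − 0.0788 = 2.49 V; V_DS = V_D − V_S = 7.22 − 0.0788 = 7.14 V.
k_n = μ_nC_ox · (W/L) = 6.7 mA/V².
V_ov = V_GS − V_th = 2.49 − 0.922 = 1.57 V.
Since V_DS = 7.14 V ≥ V_ov = 1.57 V, the device is in saturation.
I_D = ½ k_n V_ov² = 0.5 × 6.7 × 1.57² = 8.25 mA.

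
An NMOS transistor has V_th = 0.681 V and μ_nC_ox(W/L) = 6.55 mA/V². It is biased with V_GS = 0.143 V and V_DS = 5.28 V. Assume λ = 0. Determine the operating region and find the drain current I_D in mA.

Cutoff; I_D = 0 mA

V_GS = 0.143 V < V_th = 0.681 V, so the transistor is in cutoff.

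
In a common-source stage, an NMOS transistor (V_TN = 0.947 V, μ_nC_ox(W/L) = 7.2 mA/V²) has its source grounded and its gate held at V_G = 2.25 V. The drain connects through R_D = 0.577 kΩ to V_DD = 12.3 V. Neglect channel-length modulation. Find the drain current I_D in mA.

V_GS = V_G = 2.25 V, so V_ov = 2.25 − 0.947 = 1.3 V.
Assume saturation: I_D = ½ k_n V_ov² = 0.5 × 7.2 × 1.3² = 6.11 mA, giving V_DS = V_DD − I_D R_D = 12.3 − 6.11 × 0.577 = 8.77 V.
V_DS = 8.77 V ≥ V_ov = 1.3 V, confirming saturation.

I_D = 6.11 mA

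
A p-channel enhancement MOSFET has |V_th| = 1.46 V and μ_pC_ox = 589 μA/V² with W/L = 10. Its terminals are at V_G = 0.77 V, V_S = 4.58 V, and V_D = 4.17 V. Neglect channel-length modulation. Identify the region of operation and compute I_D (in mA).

V_SG = V_S − V_G = 4.58 − 0.77 = 3.81 V; V_SD = V_S − V_D = 4.58 − 4.17 = 0.41 V.
k_p = μ_pC_ox · (W/L) = 5.89 mA/V².
V_ov = V_SG − |V_th| = 3.81 − 1.46 = 2.35 V.
Since V_SD = 0.41 V < V_ov = 2.35 V, the device is in the triode region.
I_D = k_p [V_ov · V_SD − ½ V_SD²] = 5.89 × [2.35 × 0.41 − 0.5 × 0.41²] = 5.18 mA.

Triode; I_D = 5.18 mA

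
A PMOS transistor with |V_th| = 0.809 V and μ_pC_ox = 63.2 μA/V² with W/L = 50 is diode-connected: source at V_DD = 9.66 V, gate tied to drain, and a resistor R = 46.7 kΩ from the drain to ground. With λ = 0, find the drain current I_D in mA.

I_D = 0.182 mA

With gate tied to drain, V_SG = V_SD ≥ V_SG − |V_th|, so the device is in saturation.
k_p = μ_pC_ox · (W/L) = 3.16 mA/V².
KCL at the drain: ½ k_p (V_SG − |V_th|)² = (V_DD − V_SG)/R.
Let x = V_SG − 0.809. Then 73.8 x² + x − 8.851 = 0, giving x = 0.34 V (positive root), so V_SG = 1.15 V.
I_D = (V_DD − V_SG)/R = (9.66 − 1.15) / 46.7 = 0.182 mA.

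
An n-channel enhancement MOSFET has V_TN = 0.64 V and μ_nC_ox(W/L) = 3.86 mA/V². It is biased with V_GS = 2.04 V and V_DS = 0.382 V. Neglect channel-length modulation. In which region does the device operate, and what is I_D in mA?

Triode; I_D = 1.78 mA

V_ov = V_GS − V_TN = 2.04 − 0.64 = 1.4 V.
Since V_DS = 0.382 V < V_ov = 1.4 V, the device is in the triode region.
I_D = k_n [V_ov · V_DS − ½ V_DS²] = 3.86 × [1.4 × 0.382 − 0.5 × 0.382²] = 1.78 mA.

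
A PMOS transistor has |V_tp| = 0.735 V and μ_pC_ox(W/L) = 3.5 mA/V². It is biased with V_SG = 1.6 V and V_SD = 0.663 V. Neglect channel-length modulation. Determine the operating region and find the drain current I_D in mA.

Triode; I_D = 1.24 mA

V_ov = V_SG − |V_tp| = 1.6 − 0.735 = 0.865 V.
Since V_SD = 0.663 V < V_ov = 0.865 V, the device is in the triode region.
I_D = k_p [V_ov · V_SD − ½ V_SD²] = 3.5 × [0.865 × 0.663 − 0.5 × 0.663²] = 1.24 mA.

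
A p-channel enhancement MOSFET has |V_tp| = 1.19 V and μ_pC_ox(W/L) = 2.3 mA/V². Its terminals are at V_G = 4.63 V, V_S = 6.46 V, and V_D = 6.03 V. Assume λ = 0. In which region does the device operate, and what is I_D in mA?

Triode; I_D = 0.420 mA

V_SG = V_S − V_G = 6.46 − 4.63 = 1.83 V; V_SD = V_S − V_D = 6.46 − 6.03 = 0.43 V.
V_ov = V_SG − |V_tp| = 1.83 − 1.19 = 0.64 V.
Since V_SD = 0.43 V < V_ov = 0.64 V, the device is in the triode region.
I_D = k_p [V_ov · V_SD − ½ V_SD²] = 2.3 × [0.64 × 0.43 − 0.5 × 0.43²] = 0.42 mA.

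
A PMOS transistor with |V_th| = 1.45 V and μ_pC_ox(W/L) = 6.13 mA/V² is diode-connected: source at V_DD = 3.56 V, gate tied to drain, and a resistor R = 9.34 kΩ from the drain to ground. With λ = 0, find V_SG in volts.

With gate tied to drain, V_SG = V_SD ≥ V_SG − |V_th|, so the device is in saturation.
KCL at the drain: ½ k_p (V_SG − |V_th|)² = (V_DD − V_SG)/R.
Let x = V_SG − 1.45. Then 28.6 x² + x − 2.11 = 0, giving x = 0.255 V (positive root), so V_SG = 1.7 V.
I_D = (V_DD − V_SG)/R = (3.56 − 1.7) / 9.34 = 0.199 mA.

V_SG = 1.70 V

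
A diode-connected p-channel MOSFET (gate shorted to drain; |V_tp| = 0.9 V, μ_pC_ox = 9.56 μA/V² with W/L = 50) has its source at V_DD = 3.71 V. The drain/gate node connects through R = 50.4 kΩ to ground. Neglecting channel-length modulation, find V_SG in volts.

V_SG = 1.34 V

With gate tied to drain, V_SG = V_SD ≥ V_SG − |V_tp|, so the device is in saturation.
k_p = μ_pC_ox · (W/L) = 0.478 mA/V².
KCL at the drain: ½ k_p (V_SG − |V_tp|)² = (V_DD − V_SG)/R.
Let x = V_SG − 0.9. Then 12 x² + x − 2.81 = 0, giving x = 0.443 V (positive root), so V_SG = 1.34 V.
I_D = (V_DD − V_SG)/R = (3.71 − 1.34) / 50.4 = 0.047 mA.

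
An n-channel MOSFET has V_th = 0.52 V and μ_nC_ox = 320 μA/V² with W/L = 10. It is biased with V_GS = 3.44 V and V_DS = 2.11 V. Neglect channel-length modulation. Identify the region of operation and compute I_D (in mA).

k_n = μ_nC_ox · (W/L) = 3.2 mA/V².
V_ov = V_GS − V_th = 3.44 − 0.52 = 2.92 V.
Since V_DS = 2.11 V < V_ov = 2.92 V, the device is in the triode region.
I_D = k_n [V_ov · V_DS − ½ V_DS²] = 3.2 × [2.92 × 2.11 − 0.5 × 2.11²] = 12.6 mA.

Triode; I_D = 12.6 mA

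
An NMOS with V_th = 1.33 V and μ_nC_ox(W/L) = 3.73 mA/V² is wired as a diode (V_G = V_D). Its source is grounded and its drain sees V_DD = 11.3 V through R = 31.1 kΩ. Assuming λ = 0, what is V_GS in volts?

With gate tied to drain, V_GS = V_DS ≥ V_GS − V_th, so the device is in saturation.
KCL at the drain: ½ k_n (V_GS − V_th)² = (V_DD − V_GS)/R.
Let x = V_GS − 1.33. Then 58 x² + x − 9.97 = 0, giving x = 0.406 V (positive root), so V_GS = 1.74 V.
I_D = (V_DD − V_GS)/R = (11.3 − 1.74) / 31.1 = 0.308 mA.

V_GS = 1.74 V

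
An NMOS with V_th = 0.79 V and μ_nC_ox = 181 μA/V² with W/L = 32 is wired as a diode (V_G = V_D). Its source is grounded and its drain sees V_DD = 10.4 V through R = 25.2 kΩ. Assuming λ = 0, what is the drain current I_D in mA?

With gate tied to drain, V_GS = V_DS ≥ V_GS − V_th, so the device is in saturation.
k_n = μ_nC_ox · (W/L) = 5.792 mA/V².
KCL at the drain: ½ k_n (V_GS − V_th)² = (V_DD − V_GS)/R.
Let x = V_GS − 0.79. Then 73 x² + x − 9.61 = 0, giving x = 0.356 V (positive root), so V_GS = 1.15 V.
I_D = (V_DD − V_GS)/R = (10.4 − 1.15) / 25.2 = 0.367 mA.

I_D = 0.367 mA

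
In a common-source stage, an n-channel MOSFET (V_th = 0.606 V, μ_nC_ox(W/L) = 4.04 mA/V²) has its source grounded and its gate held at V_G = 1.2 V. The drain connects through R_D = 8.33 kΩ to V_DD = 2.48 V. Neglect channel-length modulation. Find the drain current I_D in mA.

I_D = 0.282 mA

V_GS = V_G = 1.2 V, so V_ov = 1.2 − 0.606 = 0.594 V.
Assume saturation: I_D = ½ k_n V_ov² = 0.5 × 4.04 × 0.594² = 0.713 mA, giving V_DS = V_DD − I_D R_D = 2.48 − 0.713 × 8.33 = -3.46 V.
But -3.46 V < V_ov = 0.594 V, so the device is actually in triode.
In triode I_D = k_n[V_ov V_DS − ½ V_DS²] and I_D = (V_DD − V_DS)/R_D. Equating: 16.8 V_DS² − 20.99 V_DS + 2.48 = 0, giving V_DS = 0.132 V (the root below V_ov).
I_D = (2.48 − 0.132) / 8.33 = 0.282 mA.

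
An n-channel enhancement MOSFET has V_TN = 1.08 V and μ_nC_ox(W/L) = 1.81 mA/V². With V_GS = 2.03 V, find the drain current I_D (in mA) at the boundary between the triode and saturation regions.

At the boundary V_DS = V_ov = V_GS − V_TN = 2.03 − 1.08 = 0.95 V.
I_D = ½ k_n V_ov² = 0.5 × 1.81 × 0.95² = 0.817 mA.

I_D = 0.817 mA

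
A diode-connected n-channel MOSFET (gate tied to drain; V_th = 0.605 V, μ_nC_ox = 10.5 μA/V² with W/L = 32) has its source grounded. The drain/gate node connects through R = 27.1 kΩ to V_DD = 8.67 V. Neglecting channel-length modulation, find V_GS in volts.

With gate tied to drain, V_GS = V_DS ≥ V_GS − V_th, so the device is in saturation.
k_n = μ_nC_ox · (W/L) = 0.336 mA/V².
KCL at the drain: ½ k_n (V_GS − V_th)² = (V_DD − V_GS)/R.
Let x = V_GS − 0.605. Then 4.55 x² + x − 8.065 = 0, giving x = 1.23 V (positive root), so V_GS = 1.83 V.
I_D = (V_DD − V_GS)/R = (8.67 − 1.83) / 27.1 = 0.252 mA.

V_GS = 1.83 V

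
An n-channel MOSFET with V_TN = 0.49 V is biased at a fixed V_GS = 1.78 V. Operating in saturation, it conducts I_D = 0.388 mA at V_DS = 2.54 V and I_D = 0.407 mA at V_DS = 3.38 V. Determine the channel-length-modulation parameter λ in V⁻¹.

With V_GS fixed, I_D ∝ (1 + λ V_DS) in saturation, so I_D2/I_D1 = (1 + λ V_DS2)/(1 + λ V_DS1).
0.407/0.388 = 1.049 = (1 + 3.38 λ)/(1 + 2.54 λ).
Solving: λ (I_D1 V_DS2 − I_D2 V_DS1) = I_D2 − I_D1, so λ = (0.407 − 0.388) / (0.388 × 3.38 − 0.407 × 2.54) = 0.019 / 0.278 = 0.0684 V⁻¹.

λ = 0.0684 V⁻¹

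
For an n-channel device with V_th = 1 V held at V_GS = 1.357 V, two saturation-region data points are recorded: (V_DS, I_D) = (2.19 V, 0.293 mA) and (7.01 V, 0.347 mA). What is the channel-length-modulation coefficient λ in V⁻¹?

With V_GS fixed, I_D ∝ (1 + λ V_DS) in saturation, so I_D2/I_D1 = (1 + λ V_DS2)/(1 + λ V_DS1).
0.347/0.293 = 1.184 = (1 + 7.01 λ)/(1 + 2.19 λ).
Solving: λ (I_D1 V_DS2 − I_D2 V_DS1) = I_D2 − I_D1, so λ = (0.347 − 0.293) / (0.293 × 7.01 − 0.347 × 2.19) = 0.054 / 1.29 = 0.0417 V⁻¹.

λ = 0.0417 V⁻¹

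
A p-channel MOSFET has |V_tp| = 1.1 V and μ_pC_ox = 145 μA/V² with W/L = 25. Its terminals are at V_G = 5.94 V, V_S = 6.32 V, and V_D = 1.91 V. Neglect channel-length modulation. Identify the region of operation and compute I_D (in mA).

Cutoff; I_D = 0 mA

V_SG = V_S − V_G = 6.32 − 5.94 = 0.38 V; V_SD = V_S − V_D = 6.32 − 1.91 = 4.41 V.
V_SG = 0.38 V < |V_tp| = 1.1 V, so the transistor is in cutoff.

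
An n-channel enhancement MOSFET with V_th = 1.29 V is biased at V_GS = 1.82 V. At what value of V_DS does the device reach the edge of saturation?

The boundary between triode and saturation is V_DS = V_GS − V_th = V_ov.
V_ov = 1.82 − 1.29 = 0.53 V.

V_DS,sat = 0.530 V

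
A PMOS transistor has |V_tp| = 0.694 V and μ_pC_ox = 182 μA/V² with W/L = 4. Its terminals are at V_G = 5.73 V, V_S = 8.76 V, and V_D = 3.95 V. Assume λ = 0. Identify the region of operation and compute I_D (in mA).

Saturation; I_D = 1.99 mA

V_SG = V_S − V_G = 8.76 − 5.73 = 3.03 V; V_SD = V_S − V_D = 8.76 − 3.95 = 4.81 V.
k_p = μ_pC_ox · (W/L) = 0.728 mA/V².
V_ov = V_SG − |V_tp| = 3.03 − 0.694 = 2.34 V.
Since V_SD = 4.81 V ≥ V_ov = 2.34 V, the device is in saturation.
I_D = ½ k_p V_ov² = 0.5 × 0.728 × 2.34² = 1.99 mA.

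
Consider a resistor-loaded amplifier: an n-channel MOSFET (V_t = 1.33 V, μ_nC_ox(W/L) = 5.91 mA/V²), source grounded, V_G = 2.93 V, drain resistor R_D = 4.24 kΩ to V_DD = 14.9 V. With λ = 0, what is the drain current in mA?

V_GS = V_G = 2.93 V, so V_ov = 2.93 − 1.33 = 1.6 V.
Assume saturation: I_D = ½ k_n V_ov² = 0.5 × 5.91 × 1.6² = 7.56 mA, giving V_DS = V_DD − I_D R_D = 14.9 − 7.56 × 4.24 = -17.2 V.
But -17.2 V < V_ov = 1.6 V, so the device is actually in triode.
In triode I_D = k_n[V_ov V_DS − ½ V_DS²] and I_D = (V_DD − V_DS)/R_D. Equating: 12.5 V_DS² − 41.09 V_DS + 14.9 = 0, giving V_DS = 0.415 V (the root below V_ov).
I_D = (14.9 − 0.415) / 4.24 = 3.42 mA.

I_D = 3.42 mA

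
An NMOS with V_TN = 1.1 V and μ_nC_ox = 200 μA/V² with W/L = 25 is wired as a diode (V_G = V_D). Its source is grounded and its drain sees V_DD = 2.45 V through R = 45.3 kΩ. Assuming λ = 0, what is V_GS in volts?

With gate tied to drain, V_GS = V_DS ≥ V_GS − V_TN, so the device is in saturation.
k_n = μ_nC_ox · (W/L) = 5 mA/V².
KCL at the drain: ½ k_n (V_GS − V_TN)² = (V_DD − V_GS)/R.
Let x = V_GS − 1.1. Then 113 x² + x − 1.35 = 0, giving x = 0.105 V (positive root), so V_GS = 1.2 V.
I_D = (V_DD − V_GS)/R = (2.45 − 1.2) / 45.3 = 0.0275 mA.

V_GS = 1.20 V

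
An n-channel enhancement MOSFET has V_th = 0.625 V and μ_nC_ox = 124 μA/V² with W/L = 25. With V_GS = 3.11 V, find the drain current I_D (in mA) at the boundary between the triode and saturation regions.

At the boundary V_DS = V_ov = V_GS − V_th = 3.11 − 0.625 = 2.48 V.
k_n = μ_nC_ox · (W/L) = 3.1 mA/V².
I_D = ½ k_n V_ov² = 0.5 × 3.1 × 2.48² = 9.57 mA.

I_D = 9.57 mA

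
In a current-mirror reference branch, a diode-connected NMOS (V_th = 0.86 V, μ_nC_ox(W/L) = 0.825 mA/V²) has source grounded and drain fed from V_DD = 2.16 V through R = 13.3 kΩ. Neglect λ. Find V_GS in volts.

With gate tied to drain, V_GS = V_DS ≥ V_GS − V_th, so the device is in saturation.
KCL at the drain: ½ k_n (V_GS − V_th)² = (V_DD − V_GS)/R.
Let x = V_GS − 0.86. Then 5.49 x² + x − 1.3 = 0, giving x = 0.404 V (positive root), so V_GS = 1.26 V.
I_D = (V_DD − V_GS)/R = (2.16 − 1.26) / 13.3 = 0.0674 mA.

V_GS = 1.26 V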